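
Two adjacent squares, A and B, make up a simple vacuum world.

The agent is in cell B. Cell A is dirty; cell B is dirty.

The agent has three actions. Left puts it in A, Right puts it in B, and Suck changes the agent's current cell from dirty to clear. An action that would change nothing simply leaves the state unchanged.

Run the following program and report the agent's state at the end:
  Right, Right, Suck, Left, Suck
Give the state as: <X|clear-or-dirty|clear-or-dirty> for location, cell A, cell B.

1) do Right; now <B|dirty|dirty>
2) do Right; now <B|dirty|dirty>
3) do Suck; now <B|dirty|clear>
4) do Left; now <A|dirty|clear>
5) do Suck; now <A|clear|clear>

<A|clear|clear>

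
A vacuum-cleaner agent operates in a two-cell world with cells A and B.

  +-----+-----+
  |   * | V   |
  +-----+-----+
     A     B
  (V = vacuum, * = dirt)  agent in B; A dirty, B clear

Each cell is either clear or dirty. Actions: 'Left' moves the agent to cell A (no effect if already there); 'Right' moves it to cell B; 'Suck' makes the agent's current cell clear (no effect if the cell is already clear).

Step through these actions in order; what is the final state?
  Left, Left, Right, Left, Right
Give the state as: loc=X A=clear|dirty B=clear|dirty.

t=1 Left ⇒ loc=A A=dirty B=clear
t=2 Left ⇒ loc=A A=dirty B=clear
t=3 Right ⇒ loc=B A=dirty B=clear
t=4 Left ⇒ loc=A A=dirty B=clear
t=5 Right ⇒ loc=B A=dirty B=clear

loc=B A=dirty B=clear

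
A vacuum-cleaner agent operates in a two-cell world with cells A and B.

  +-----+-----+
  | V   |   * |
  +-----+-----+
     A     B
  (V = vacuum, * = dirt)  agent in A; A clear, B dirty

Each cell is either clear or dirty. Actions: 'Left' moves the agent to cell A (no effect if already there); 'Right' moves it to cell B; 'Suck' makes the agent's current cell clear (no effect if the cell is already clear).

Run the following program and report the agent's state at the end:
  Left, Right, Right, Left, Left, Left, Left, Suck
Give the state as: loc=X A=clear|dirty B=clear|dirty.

loc=A A=clear B=dirty

t=1 Left ⇒ loc=A A=clear B=dirty
t=2 Right ⇒ loc=B A=clear B=dirty
t=3 Right ⇒ loc=B A=clear B=dirty
t=4 Left ⇒ loc=A A=clear B=dirty
t=5 Left ⇒ loc=A A=clear B=dirty
t=6 Left ⇒ loc=A A=clear B=dirty
t=7 Left ⇒ loc=A A=clear B=dirty
t=8 Suck ⇒ loc=A A=clear B=dirty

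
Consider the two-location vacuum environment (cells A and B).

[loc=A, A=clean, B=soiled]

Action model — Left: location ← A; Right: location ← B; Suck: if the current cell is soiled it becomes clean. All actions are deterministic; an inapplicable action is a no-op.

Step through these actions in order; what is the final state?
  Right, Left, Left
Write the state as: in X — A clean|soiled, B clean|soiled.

Right (#1): in B — A clean, B soiled
Left (#2): in A — A clean, B soiled
Left (#3): in A — A clean, B soiled

in A — A clean, B soiled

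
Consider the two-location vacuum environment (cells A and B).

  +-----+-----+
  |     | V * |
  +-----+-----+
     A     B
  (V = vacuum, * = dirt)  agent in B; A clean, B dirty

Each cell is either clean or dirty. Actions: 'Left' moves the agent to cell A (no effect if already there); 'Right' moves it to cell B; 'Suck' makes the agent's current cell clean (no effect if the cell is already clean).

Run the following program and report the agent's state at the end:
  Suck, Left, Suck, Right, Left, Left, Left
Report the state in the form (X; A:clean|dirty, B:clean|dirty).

t=1 Suck ⇒ (B; A:clean, B:clean)
t=2 Left ⇒ (A; A:clean, B:clean)
t=3 Suck ⇒ (A; A:clean, B:clean)
t=4 Right ⇒ (B; A:clean, B:clean)
t=5 Left ⇒ (A; A:clean, B:clean)
t=6 Left ⇒ (A; A:clean, B:clean)
t=7 Left ⇒ (A; A:clean, B:clean)

(A; A:clean, B:clean)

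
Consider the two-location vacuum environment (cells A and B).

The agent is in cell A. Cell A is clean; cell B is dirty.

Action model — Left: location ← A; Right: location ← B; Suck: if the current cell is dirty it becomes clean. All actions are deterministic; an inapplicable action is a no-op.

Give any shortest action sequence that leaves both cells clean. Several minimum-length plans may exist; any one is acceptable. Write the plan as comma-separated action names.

step 1/2 (Right): in B — A clean, B dirty
step 2/2 (Suck): in B — A clean, B clean
min 2: go B then Suck

Right, Suck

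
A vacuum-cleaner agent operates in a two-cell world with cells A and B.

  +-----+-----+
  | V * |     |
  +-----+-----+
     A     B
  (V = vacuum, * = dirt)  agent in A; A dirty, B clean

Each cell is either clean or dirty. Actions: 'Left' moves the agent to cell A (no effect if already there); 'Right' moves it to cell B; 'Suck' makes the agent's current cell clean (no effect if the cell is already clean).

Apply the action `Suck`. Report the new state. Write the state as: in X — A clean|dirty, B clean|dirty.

in A — A clean, B clean

start: in A — A dirty, B clean
1) do Suck; now in A — A clean, B clean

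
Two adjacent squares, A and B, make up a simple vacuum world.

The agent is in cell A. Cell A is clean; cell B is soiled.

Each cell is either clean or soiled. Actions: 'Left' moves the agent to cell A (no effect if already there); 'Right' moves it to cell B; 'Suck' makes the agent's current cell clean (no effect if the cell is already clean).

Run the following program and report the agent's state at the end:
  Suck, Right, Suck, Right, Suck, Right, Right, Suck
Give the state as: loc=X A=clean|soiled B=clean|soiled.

Suck (#1): loc=A A=clean B=soiled
Right (#2): loc=B A=clean B=soiled
Suck (#3): loc=B A=clean B=clean
Right (#4): loc=B A=clean B=clean
Suck (#5): loc=B A=clean B=clean
Right (#6): loc=B A=clean B=clean
Right (#7): loc=B A=clean B=clean
Suck (#8): loc=B A=clean B=clean

loc=B A=clean B=clean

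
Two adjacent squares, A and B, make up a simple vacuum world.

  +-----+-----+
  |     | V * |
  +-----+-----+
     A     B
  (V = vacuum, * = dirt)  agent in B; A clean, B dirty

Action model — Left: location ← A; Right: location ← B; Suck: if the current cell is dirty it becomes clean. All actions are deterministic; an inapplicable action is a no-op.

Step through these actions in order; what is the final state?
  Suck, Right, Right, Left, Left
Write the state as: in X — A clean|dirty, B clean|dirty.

in A — A clean, B clean

1) do Suck; now in B — A clean, B clean
2) do Right; now in B — A clean, B clean
3) do Right; now in B — A clean, B clean
4) do Left; now in A — A clean, B clean
5) do Left; now in A — A clean, B clean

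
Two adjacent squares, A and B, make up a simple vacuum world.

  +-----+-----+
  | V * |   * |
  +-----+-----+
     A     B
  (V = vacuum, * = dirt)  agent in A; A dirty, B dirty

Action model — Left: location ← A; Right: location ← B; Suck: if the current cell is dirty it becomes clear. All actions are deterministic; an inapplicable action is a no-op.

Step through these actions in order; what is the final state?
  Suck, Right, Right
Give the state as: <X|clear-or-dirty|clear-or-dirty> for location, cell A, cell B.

<B|clear|dirty>

1) do Suck; now <A|clear|dirty>
2) do Right; now <B|clear|dirty>
3) do Right; now <B|clear|dirty>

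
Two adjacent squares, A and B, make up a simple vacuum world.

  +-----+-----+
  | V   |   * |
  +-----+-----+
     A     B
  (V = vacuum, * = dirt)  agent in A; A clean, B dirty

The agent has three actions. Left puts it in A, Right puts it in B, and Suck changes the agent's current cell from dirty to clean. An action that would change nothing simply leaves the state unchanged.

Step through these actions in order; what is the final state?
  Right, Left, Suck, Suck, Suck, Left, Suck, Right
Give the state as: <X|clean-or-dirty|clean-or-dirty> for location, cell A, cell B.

<B|clean|dirty>

1) do Right; now <B|clean|dirty>
2) do Left; now <A|clean|dirty>
3) do Suck; now <A|clean|dirty>
4) do Suck; now <A|clean|dirty>
5) do Suck; now <A|clean|dirty>
6) do Left; now <A|clean|dirty>
7) do Suck; now <A|clean|dirty>
8) do Right; now <B|clean|dirty>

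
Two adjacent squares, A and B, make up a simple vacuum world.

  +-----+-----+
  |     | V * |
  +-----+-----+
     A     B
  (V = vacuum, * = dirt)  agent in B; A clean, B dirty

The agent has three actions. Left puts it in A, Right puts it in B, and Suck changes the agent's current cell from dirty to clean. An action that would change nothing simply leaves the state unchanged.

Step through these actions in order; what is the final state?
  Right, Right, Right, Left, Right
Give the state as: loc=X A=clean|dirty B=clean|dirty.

loc=B A=clean B=dirty

Right (#1): loc=B A=clean B=dirty
Right (#2): loc=B A=clean B=dirty
Right (#3): loc=B A=clean B=dirty
Left (#4): loc=A A=clean B=dirty
Right (#5): loc=B A=clean B=dirty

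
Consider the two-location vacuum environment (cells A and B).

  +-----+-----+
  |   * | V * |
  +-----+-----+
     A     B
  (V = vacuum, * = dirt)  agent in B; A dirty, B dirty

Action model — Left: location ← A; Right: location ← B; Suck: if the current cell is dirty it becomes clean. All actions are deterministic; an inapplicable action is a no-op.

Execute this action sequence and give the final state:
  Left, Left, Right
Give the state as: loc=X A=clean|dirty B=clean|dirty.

Left (#1): loc=A A=dirty B=dirty
Left (#2): loc=A A=dirty B=dirty
Right (#3): loc=B A=dirty B=dirty

loc=B A=dirty B=dirty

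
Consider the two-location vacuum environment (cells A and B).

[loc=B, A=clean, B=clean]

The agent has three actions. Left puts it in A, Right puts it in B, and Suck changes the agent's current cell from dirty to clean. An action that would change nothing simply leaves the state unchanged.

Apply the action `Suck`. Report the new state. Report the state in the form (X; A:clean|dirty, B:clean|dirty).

(B; A:clean, B:clean)

start: (B; A:clean, B:clean)
step 1/1 (Suck): (B; A:clean, B:clean)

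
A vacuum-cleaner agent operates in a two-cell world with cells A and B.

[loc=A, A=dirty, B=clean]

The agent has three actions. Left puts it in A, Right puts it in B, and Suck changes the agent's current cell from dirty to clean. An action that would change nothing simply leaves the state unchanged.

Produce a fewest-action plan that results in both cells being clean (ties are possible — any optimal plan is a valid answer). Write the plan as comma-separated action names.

1) do Suck; now (A; A:clean, B:clean)
min 1: A is dirty, one Suck

Suck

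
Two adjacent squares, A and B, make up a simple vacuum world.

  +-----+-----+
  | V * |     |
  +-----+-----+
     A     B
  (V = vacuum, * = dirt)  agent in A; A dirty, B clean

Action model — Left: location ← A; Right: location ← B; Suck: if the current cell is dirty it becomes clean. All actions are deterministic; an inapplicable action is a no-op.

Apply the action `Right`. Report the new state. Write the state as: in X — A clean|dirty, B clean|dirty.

in B — A dirty, B clean

start: in A — A dirty, B clean
1. Right → in B — A dirty, B clean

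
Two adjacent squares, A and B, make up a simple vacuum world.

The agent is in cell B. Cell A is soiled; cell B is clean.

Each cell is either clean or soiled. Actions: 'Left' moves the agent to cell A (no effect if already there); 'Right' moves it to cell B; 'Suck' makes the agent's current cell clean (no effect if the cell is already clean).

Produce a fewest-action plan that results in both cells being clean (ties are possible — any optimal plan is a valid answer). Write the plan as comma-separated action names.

Left, Suck

t=1 Left ⇒ (A; A:soiled, B:clean)
t=2 Suck ⇒ (A; A:clean, B:clean)
min 2: go A then Suck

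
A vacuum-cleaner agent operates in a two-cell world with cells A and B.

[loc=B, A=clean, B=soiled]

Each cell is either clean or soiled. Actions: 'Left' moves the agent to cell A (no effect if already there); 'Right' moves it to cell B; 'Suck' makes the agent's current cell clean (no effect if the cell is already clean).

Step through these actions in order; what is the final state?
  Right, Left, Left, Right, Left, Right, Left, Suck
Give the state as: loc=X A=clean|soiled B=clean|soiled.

t=1 Right ⇒ loc=B A=clean B=soiled
t=2 Left ⇒ loc=A A=clean B=soiled
t=3 Left ⇒ loc=A A=clean B=soiled
t=4 Right ⇒ loc=B A=clean B=soiled
t=5 Left ⇒ loc=A A=clean B=soiled
t=6 Right ⇒ loc=B A=clean B=soiled
t=7 Left ⇒ loc=A A=clean B=soiled
t=8 Suck ⇒ loc=A A=clean B=soiled

loc=A A=clean B=soiled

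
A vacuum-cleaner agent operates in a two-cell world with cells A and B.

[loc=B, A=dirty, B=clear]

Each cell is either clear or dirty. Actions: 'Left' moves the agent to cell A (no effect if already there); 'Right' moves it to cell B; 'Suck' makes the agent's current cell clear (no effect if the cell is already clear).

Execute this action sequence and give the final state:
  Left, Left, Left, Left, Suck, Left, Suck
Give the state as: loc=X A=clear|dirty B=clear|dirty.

1. Left → loc=A A=dirty B=clear
2. Left → loc=A A=dirty B=clear
3. Left → loc=A A=dirty B=clear
4. Left → loc=A A=dirty B=clear
5. Suck → loc=A A=clear B=clear
6. Left → loc=A A=clear B=clear
7. Suck → loc=A A=clear B=clear

loc=A A=clear B=clear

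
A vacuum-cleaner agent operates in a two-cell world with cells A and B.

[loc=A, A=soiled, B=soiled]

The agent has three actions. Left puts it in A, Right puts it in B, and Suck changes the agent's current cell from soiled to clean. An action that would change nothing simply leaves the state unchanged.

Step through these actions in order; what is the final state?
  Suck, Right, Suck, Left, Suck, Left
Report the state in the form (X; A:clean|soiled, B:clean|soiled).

[1] after Suck: (A; A:clean, B:soiled)
[2] after Right: (B; A:clean, B:soiled)
[3] after Suck: (B; A:clean, B:clean)
[4] after Left: (A; A:clean, B:clean)
[5] after Suck: (A; A:clean, B:clean)
[6] after Left: (A; A:clean, B:clean)

(A; A:clean, B:clean)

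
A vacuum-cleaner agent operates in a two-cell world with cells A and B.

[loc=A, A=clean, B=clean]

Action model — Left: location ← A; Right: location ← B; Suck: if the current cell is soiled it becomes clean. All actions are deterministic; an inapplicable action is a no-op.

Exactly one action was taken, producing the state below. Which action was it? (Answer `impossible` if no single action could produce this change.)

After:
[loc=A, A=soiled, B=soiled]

try  Left: <A|clean|clean>
try Right: <B|clean|clean>
try  Suck: <A|clean|clean>
no single action produces the after-state

impossible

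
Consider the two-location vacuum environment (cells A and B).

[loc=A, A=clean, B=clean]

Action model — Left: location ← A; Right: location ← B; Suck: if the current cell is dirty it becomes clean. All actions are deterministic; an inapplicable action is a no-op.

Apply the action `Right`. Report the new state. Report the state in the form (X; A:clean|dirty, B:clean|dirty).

(B; A:clean, B:clean)

start: (A; A:clean, B:clean)
1) do Right; now (B; A:clean, B:clean)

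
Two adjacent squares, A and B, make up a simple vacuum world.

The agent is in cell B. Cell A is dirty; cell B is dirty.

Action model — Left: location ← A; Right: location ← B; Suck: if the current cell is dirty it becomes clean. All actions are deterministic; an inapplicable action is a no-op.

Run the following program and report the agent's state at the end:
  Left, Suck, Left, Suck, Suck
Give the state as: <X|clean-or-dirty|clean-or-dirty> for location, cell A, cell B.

1) do Left; now <A|dirty|dirty>
2) do Suck; now <A|clean|dirty>
3) do Left; now <A|clean|dirty>
4) do Suck; now <A|clean|dirty>
5) do Suck; now <A|clean|dirty>

<A|clean|dirty>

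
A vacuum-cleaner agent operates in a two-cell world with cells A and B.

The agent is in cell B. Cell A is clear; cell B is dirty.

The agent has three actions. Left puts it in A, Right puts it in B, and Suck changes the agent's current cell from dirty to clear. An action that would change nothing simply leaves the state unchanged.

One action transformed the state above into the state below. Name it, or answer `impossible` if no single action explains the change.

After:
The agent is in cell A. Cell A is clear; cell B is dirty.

try  Left: <A|clear|dirty>  ← match
try Right: <B|clear|dirty>
try  Suck: <B|clear|clear>

Left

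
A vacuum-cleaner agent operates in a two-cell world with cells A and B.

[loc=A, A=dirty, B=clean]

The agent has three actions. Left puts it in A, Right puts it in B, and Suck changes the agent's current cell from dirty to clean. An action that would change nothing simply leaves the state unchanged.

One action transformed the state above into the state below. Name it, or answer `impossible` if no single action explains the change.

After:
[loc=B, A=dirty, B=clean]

Right

try  Left: <A|dirty|clean>
try Right: <B|dirty|clean>  ← match
try  Suck: <A|clean|clean>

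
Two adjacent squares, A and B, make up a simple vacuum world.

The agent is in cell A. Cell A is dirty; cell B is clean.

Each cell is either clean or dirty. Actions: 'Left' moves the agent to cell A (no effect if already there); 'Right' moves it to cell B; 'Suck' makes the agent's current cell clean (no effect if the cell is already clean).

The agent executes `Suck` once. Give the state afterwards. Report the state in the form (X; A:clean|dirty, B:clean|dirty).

(A; A:clean, B:clean)

start: (A; A:dirty, B:clean)
t=1 Suck ⇒ (A; A:clean, B:clean)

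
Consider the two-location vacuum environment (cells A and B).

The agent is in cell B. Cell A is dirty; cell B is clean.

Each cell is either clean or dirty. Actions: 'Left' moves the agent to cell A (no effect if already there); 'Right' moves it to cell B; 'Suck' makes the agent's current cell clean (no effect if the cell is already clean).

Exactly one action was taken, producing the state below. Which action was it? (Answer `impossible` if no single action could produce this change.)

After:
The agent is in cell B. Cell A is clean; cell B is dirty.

try  Left: in A — A dirty, B clean
try Right: in B — A dirty, B clean
try  Suck: in B — A dirty, B clean
no single action produces the after-state

impossible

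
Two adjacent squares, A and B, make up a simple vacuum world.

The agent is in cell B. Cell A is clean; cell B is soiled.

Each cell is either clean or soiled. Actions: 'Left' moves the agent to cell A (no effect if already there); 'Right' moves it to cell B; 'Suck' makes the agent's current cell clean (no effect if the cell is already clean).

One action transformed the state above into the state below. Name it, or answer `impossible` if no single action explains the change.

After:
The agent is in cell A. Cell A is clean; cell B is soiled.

Left

try  Left: <A|clean|soiled>  ← match
try Right: <B|clean|soiled>
try  Suck: <B|clean|clean>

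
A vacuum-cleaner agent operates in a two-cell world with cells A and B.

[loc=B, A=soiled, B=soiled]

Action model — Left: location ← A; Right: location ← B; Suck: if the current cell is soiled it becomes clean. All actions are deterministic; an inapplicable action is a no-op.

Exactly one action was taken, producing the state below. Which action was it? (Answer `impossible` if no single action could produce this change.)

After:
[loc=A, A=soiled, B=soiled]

Left

try  Left: (A; A:soiled, B:soiled)  ← match
try Right: (B; A:soiled, B:soiled)
try  Suck: (B; A:soiled, B:clean)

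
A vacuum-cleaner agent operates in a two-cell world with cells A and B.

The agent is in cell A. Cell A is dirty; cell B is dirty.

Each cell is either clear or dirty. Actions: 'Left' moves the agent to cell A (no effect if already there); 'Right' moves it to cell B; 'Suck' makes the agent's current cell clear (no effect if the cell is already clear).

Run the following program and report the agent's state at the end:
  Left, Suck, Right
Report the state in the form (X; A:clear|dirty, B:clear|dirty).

t=1 Left ⇒ (A; A:dirty, B:dirty)
t=2 Suck ⇒ (A; A:clear, B:dirty)
t=3 Right ⇒ (B; A:clear, B:dirty)

(B; A:clear, B:dirty)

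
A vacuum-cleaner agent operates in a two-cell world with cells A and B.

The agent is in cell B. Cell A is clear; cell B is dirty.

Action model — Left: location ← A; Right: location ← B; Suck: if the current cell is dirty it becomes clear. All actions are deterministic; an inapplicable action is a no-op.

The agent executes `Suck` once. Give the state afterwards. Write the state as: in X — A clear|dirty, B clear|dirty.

start: in B — A clear, B dirty
step 1/1 (Suck): in B — A clear, B clear

in B — A clear, B clear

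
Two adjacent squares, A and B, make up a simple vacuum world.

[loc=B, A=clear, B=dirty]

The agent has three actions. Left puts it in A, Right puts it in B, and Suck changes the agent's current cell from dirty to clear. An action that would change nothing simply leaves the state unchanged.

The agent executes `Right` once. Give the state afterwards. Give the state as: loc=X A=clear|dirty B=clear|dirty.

start: loc=B A=clear B=dirty
[1] after Right: loc=B A=clear B=dirty

loc=B A=clear B=dirty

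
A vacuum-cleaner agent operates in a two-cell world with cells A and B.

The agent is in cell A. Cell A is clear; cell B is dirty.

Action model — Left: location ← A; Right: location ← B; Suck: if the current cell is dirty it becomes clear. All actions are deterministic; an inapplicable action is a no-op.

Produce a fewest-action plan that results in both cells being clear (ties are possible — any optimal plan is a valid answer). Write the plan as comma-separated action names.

Right, Suck

[1] after Right: in B — A clear, B dirty
[2] after Suck: in B — A clear, B clear
min 2: go B then Suck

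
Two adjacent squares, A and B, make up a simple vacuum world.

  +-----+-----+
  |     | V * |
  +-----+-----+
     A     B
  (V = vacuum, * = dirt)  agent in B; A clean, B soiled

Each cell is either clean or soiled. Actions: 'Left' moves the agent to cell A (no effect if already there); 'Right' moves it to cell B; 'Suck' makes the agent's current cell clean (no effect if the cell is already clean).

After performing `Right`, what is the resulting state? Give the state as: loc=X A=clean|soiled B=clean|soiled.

start: loc=B A=clean B=soiled
Right (#1): loc=B A=clean B=soiled

loc=B A=clean B=soiled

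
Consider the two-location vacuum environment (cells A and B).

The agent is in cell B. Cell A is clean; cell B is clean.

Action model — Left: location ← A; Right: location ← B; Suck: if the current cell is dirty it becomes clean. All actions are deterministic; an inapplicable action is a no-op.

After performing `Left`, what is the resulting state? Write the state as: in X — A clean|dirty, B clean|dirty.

in A — A clean, B clean

start: in B — A clean, B clean
t=1 Left ⇒ in A — A clean, B clean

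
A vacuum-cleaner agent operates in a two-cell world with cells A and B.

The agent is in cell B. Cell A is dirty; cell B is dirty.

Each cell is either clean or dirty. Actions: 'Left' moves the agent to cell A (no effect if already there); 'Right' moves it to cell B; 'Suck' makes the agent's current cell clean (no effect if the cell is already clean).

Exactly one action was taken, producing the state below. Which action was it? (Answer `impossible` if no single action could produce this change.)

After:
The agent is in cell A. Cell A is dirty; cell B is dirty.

Left

try  Left: loc=A A=dirty B=dirty  ← match
try Right: loc=B A=dirty B=dirty
try  Suck: loc=B A=dirty B=clean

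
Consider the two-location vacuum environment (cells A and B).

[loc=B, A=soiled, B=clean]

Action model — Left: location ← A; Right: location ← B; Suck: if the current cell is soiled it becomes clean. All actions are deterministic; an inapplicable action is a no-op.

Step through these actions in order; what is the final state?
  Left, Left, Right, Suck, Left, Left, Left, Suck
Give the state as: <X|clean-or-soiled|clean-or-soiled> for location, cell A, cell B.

<A|clean|clean>

1) do Left; now <A|soiled|clean>
2) do Left; now <A|soiled|clean>
3) do Right; now <B|soiled|clean>
4) do Suck; now <B|soiled|clean>
5) do Left; now <A|soiled|clean>
6) do Left; now <A|soiled|clean>
7) do Left; now <A|soiled|clean>
8) do Suck; now <A|clean|clean>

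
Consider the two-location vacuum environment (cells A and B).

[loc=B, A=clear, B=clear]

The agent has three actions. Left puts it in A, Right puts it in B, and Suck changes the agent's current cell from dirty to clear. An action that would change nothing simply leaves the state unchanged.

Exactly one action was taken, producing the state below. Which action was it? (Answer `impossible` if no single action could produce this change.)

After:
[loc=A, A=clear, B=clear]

try  Left: loc=A A=clear B=clear  ← match
try Right: loc=B A=clear B=clear
try  Suck: loc=B A=clear B=clear

Left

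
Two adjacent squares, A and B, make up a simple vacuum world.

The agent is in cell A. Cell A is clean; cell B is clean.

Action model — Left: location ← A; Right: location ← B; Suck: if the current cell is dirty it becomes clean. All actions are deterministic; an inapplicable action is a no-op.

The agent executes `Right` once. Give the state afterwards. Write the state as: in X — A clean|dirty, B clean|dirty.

start: in A — A clean, B clean
t=1 Right ⇒ in B — A clean, B clean

in B — A clean, B clean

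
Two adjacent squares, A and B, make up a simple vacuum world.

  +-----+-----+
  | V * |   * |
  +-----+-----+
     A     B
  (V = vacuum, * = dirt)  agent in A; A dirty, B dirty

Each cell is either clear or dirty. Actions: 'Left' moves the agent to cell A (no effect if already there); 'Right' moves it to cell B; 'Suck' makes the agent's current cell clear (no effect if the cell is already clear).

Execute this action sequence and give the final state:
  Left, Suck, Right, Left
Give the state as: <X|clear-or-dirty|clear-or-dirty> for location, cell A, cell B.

step 1/4 (Left): <A|dirty|dirty>
step 2/4 (Suck): <A|clear|dirty>
step 3/4 (Right): <B|clear|dirty>
step 4/4 (Left): <A|clear|dirty>

<A|clear|dirty>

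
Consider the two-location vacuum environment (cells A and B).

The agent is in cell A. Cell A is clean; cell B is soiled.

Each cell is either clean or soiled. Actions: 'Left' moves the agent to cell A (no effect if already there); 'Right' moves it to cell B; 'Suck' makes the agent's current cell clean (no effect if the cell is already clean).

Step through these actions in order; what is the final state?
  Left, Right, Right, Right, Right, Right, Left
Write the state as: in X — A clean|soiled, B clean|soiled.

in A — A clean, B soiled

t=1 Left ⇒ in A — A clean, B soiled
t=2 Right ⇒ in B — A clean, B soiled
t=3 Right ⇒ in B — A clean, B soiled
t=4 Right ⇒ in B — A clean, B soiled
t=5 Right ⇒ in B — A clean, B soiled
t=6 Right ⇒ in B — A clean, B soiled
t=7 Left ⇒ in A — A clean, B soiled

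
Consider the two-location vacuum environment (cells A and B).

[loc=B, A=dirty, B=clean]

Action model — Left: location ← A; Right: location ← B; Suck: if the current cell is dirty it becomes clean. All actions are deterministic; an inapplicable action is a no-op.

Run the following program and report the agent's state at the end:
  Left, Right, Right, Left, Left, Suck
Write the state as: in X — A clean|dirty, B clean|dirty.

in A — A clean, B clean

t=1 Left ⇒ in A — A dirty, B clean
t=2 Right ⇒ in B — A dirty, B clean
t=3 Right ⇒ in B — A dirty, B clean
t=4 Left ⇒ in A — A dirty, B clean
t=5 Left ⇒ in A — A dirty, B clean
t=6 Suck ⇒ in A — A clean, B clean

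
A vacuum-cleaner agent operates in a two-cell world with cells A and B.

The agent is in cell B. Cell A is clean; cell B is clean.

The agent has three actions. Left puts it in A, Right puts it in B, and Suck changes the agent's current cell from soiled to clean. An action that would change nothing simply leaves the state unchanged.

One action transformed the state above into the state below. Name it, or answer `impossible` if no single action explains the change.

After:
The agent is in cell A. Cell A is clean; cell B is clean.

Left

try  Left: <A|clean|clean>  ← match
try Right: <B|clean|clean>
try  Suck: <B|clean|clean>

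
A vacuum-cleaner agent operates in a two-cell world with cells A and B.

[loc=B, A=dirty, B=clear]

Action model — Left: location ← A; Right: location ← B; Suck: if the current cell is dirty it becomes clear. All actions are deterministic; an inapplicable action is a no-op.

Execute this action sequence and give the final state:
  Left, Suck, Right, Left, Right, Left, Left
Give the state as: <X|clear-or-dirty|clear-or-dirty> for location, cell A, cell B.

<A|clear|clear>

[1] after Left: <A|dirty|clear>
[2] after Suck: <A|clear|clear>
[3] after Right: <B|clear|clear>
[4] after Left: <A|clear|clear>
[5] after Right: <B|clear|clear>
[6] after Left: <A|clear|clear>
[7] after Left: <A|clear|clear>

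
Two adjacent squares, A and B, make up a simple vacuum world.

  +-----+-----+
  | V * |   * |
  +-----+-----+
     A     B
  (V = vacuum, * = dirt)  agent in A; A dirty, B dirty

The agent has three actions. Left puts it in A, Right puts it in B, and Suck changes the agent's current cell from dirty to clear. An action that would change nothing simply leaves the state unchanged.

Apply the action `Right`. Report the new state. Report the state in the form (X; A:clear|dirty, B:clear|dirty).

start: (A; A:dirty, B:dirty)
step 1/1 (Right): (B; A:dirty, B:dirty)

(B; A:dirty, B:dirty)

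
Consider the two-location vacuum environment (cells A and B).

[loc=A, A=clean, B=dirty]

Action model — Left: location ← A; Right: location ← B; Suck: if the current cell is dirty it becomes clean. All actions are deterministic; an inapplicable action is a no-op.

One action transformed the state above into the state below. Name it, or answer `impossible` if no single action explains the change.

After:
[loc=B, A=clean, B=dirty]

Right

try  Left: loc=A A=clean B=dirty
try Right: loc=B A=clean B=dirty  ← match
try  Suck: loc=A A=clean B=dirty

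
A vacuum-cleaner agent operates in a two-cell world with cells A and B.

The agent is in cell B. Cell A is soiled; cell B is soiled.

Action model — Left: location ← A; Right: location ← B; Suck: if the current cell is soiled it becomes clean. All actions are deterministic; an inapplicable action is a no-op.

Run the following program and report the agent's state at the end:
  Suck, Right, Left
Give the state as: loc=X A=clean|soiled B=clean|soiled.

loc=A A=soiled B=clean

Suck (#1): loc=B A=soiled B=clean
Right (#2): loc=B A=soiled B=clean
Left (#3): loc=A A=soiled B=clean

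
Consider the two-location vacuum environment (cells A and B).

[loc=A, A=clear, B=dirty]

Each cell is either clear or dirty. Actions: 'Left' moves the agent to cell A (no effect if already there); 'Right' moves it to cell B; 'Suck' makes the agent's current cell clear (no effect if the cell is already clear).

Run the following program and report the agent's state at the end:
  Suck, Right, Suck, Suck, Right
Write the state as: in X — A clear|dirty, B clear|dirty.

in B — A clear, B clear

1. Suck → in A — A clear, B dirty
2. Right → in B — A clear, B dirty
3. Suck → in B — A clear, B clear
4. Suck → in B — A clear, B clear
5. Right → in B — A clear, B clear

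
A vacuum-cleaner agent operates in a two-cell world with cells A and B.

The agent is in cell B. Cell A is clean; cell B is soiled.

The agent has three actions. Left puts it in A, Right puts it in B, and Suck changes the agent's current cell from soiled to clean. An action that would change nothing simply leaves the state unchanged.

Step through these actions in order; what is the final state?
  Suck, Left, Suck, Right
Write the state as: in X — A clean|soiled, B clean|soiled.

[1] after Suck: in B — A clean, B clean
[2] after Left: in A — A clean, B clean
[3] after Suck: in A — A clean, B clean
[4] after Right: in B — A clean, B clean

in B — A clean, B clean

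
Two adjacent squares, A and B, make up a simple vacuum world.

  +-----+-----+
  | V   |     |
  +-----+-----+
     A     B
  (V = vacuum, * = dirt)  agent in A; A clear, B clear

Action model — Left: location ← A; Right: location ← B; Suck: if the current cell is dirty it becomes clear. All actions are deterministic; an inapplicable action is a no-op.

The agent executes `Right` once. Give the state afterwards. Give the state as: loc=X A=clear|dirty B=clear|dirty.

loc=B A=clear B=clear

start: loc=A A=clear B=clear
Right (#1): loc=B A=clear B=clear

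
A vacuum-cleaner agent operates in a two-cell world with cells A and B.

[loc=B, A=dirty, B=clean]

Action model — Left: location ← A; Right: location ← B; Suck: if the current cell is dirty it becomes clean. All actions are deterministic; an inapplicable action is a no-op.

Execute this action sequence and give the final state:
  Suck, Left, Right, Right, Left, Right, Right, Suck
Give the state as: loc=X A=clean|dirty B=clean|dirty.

t=1 Suck ⇒ loc=B A=dirty B=clean
t=2 Left ⇒ loc=A A=dirty B=clean
t=3 Right ⇒ loc=B A=dirty B=clean
t=4 Right ⇒ loc=B A=dirty B=clean
t=5 Left ⇒ loc=A A=dirty B=clean
t=6 Right ⇒ loc=B A=dirty B=clean
t=7 Right ⇒ loc=B A=dirty B=clean
t=8 Suck ⇒ loc=B A=dirty B=clean

loc=B A=dirty B=clean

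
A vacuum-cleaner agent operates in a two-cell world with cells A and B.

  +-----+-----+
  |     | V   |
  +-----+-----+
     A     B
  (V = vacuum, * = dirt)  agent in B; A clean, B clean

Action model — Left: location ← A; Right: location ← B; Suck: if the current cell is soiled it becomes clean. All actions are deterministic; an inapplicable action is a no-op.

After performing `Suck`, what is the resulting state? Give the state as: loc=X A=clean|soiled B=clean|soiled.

loc=B A=clean B=clean

start: loc=B A=clean B=clean
1) do Suck; now loc=B A=clean B=clean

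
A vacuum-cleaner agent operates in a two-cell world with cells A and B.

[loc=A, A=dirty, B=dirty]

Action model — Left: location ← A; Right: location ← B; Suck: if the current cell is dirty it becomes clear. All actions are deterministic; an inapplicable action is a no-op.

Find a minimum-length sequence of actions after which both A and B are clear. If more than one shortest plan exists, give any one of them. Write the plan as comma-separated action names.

Suck, Right, Suck

Suck (#1): <A|clear|dirty>
Right (#2): <B|clear|dirty>
Suck (#3): <B|clear|clear>
min 3: Suck A + move + Suck B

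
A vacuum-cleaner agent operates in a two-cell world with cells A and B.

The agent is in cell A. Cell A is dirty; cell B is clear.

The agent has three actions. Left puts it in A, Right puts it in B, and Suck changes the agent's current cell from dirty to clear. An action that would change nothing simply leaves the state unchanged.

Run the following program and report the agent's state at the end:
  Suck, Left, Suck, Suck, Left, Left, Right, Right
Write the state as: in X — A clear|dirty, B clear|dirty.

in B — A clear, B clear

1. Suck → in A — A clear, B clear
2. Left → in A — A clear, B clear
3. Suck → in A — A clear, B clear
4. Suck → in A — A clear, B clear
5. Left → in A — A clear, B clear
6. Left → in A — A clear, B clear
7. Right → in B — A clear, B clear
8. Right → in B — A clear, B clear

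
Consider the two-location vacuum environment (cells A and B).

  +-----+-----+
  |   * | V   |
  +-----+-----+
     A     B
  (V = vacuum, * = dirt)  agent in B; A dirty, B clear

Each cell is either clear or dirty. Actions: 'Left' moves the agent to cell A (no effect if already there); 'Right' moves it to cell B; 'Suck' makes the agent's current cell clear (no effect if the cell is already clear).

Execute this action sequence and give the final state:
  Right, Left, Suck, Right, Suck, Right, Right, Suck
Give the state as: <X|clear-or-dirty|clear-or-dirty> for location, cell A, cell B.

Right (#1): <B|dirty|clear>
Left (#2): <A|dirty|clear>
Suck (#3): <A|clear|clear>
Right (#4): <B|clear|clear>
Suck (#5): <B|clear|clear>
Right (#6): <B|clear|clear>
Right (#7): <B|clear|clear>
Suck (#8): <B|clear|clear>

<B|clear|clear>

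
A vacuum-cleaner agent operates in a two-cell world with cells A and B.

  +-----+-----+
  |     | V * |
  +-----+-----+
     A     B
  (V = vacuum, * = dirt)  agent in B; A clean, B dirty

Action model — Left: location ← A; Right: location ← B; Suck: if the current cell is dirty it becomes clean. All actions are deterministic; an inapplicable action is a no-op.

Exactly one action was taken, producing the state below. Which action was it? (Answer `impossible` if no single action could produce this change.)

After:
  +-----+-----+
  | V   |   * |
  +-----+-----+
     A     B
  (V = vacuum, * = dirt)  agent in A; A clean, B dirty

try  Left: (A; A:clean, B:dirty)  ← match
try Right: (B; A:clean, B:dirty)
try  Suck: (B; A:clean, B:clean)

Left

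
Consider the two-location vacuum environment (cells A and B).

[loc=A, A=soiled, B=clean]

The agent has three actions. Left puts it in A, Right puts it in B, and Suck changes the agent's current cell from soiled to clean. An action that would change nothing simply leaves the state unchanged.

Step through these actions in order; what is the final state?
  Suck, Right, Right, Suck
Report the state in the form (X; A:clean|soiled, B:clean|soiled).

(B; A:clean, B:clean)

1. Suck → (A; A:clean, B:clean)
2. Right → (B; A:clean, B:clean)
3. Right → (B; A:clean, B:clean)
4. Suck → (B; A:clean, B:clean)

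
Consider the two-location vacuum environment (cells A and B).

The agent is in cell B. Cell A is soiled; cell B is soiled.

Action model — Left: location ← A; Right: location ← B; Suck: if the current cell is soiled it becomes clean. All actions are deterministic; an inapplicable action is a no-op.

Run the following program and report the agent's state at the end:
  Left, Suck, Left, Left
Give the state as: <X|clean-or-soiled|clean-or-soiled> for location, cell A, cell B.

[1] after Left: <A|soiled|soiled>
[2] after Suck: <A|clean|soiled>
[3] after Left: <A|clean|soiled>
[4] after Left: <A|clean|soiled>

<A|clean|soiled>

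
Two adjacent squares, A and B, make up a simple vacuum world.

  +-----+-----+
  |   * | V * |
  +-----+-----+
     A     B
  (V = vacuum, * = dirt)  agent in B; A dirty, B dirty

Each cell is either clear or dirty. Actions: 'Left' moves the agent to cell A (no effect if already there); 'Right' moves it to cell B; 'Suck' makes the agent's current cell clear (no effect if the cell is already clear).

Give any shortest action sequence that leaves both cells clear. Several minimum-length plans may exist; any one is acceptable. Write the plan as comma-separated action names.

Suck (#1): <B|dirty|clear>
Left (#2): <A|dirty|clear>
Suck (#3): <A|clear|clear>
min 3: Suck B + move + Suck A

Suck, Left, Suck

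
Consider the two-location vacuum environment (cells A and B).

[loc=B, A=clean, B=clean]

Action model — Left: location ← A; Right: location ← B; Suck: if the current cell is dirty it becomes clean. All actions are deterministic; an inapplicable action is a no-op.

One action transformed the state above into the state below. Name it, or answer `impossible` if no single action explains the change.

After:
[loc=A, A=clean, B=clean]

Left

try  Left: in A — A clean, B clean  ← match
try Right: in B — A clean, B clean
try  Suck: in B — A clean, B clean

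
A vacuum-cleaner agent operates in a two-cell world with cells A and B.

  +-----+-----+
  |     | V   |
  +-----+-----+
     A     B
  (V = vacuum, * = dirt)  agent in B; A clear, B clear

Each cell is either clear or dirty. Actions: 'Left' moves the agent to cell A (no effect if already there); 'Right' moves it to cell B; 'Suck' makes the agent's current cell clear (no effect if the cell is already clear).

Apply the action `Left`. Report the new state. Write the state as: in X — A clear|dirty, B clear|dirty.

in A — A clear, B clear

start: in B — A clear, B clear
[1] after Left: in A — A clear, B clear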